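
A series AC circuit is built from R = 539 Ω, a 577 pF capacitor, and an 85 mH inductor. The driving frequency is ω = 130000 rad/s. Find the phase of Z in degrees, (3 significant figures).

-76.7°

X_L = ωL = 11000 Ω
X_C = 1/(ωC) = 13300 Ω
Net reactance X = X_L − X_C = -2280 Ω
Z = 539 − j2280 Ω
|Z| = √(539² + 2280²) = 2340 Ω
∠Z = arctan(-2280/539) = -76.7°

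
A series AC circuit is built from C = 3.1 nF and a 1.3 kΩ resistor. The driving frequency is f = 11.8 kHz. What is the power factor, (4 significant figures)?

0.2863

ω = 2πf = 74140 rad/s
X_C = 1/(ωC) = 4351 Ω
Z = 1300 − j4351 Ω
|Z| = √(1300² + 4351²) = 4541 Ω
∠Z = arctan(-4351/1300) = -73.36°
cos φ = cos(-73.36°) = 0.2863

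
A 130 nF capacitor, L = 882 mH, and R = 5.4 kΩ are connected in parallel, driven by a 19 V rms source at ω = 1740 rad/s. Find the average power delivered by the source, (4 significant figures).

66.85 mW

X_L = ωL = 1535 Ω
X_C = 1/(ωC) = 4421 Ω
Parallel: admittances add. Y = 1/R + 1/(jωL) + jωC
Y = (0.0001852 − j0.0004254) S
|Y| = 0.0004640 S → |Z| = 1/|Y| = 2155 Ω, ∠Z = −∠Y = 66.48°
I = V/|Z| = 8.815 mA
P = VI cos φ = 19 × 0.008815 × cos(66.48°) = 66.85 mW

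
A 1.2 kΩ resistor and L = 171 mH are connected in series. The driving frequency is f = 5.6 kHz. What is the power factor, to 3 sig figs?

0.196

ω = 2πf = 35190 rad/s
X_L = ωL = 6020 Ω
Z = 1200 + j6020 Ω
|Z| = √(1200² + 6020²) = 6140 Ω
∠Z = arctan(6020/1200) = 78.7°
cos φ = cos(78.7°) = 0.196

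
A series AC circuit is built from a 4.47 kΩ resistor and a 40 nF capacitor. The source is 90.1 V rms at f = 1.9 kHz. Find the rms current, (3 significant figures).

18.3 mA

ω = 2πf = 11940 rad/s
X_C = 1/(ωC) = 2090 Ω
Z = 4470 − j2090 Ω
|Z| = √(4470² + 2090²) = 4940 Ω
I = V/|Z| = 90.1/4940 = 18.3 mA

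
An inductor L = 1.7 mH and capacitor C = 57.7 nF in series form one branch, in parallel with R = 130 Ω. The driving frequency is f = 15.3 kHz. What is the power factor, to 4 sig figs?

0.1286

ω = 2πf = 96130 rad/s
X_L = ωL = 163.4 Ω
X_C = 1/(ωC) = 180.3 Ω
Branch 1: Z₁ = R = 130.0 Ω
Branch 2 (series LC): Z₂ = j(X_L − X_C) = −j16.86 Ω
Parallel: Z = Z₁Z₂/(Z₁+Z₂), |Z| = 16.72 Ω, ∠Z = -82.61°
cos φ = cos(-82.61°) = 0.1286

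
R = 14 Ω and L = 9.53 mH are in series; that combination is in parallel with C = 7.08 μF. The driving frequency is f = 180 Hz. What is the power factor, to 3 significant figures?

ω = 2πf = 1131 rad/s
X_L = ωL = 10.8 Ω
X_C = 1/(ωC) = 125 Ω
Branch 1 (R+jX_L): Z₁ = 14.0 + j10.8 Ω, |Z₁| = 17.7 Ω
Branch 2 (−jX_C): Z₂ = −j125 Ω
Parallel: Z = Z₁Z₂/(Z₁+Z₂), |Z| = 19.2 Ω, ∠Z = 30.6°
cos φ = cos(30.6°) = 0.861

0.861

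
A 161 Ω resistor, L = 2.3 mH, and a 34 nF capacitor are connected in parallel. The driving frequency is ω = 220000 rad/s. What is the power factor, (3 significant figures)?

X_L = ωL = 506 Ω
X_C = 1/(ωC) = 134 Ω
Parallel: admittances add. Y = 1/R + 1/(jωL) + jωC
Y = (0.00621 + j0.00550) S
|Y| = 0.00830 S → |Z| = 1/|Y| = 120 Ω, ∠Z = −∠Y = -41.5°
cos φ = cos(-41.5°) = 0.748

0.748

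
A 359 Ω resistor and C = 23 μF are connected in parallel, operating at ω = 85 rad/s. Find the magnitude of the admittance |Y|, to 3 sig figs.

X_C = 1/(ωC) = 512 Ω
Parallel: admittances add. Y = 1/R + jωC
Y = (0.00279 + j0.00196) S
|Y| = 0.00340 S → |Z| = 1/|Y| = 294 Ω, ∠Z = −∠Y = -35.1°

3.40 mS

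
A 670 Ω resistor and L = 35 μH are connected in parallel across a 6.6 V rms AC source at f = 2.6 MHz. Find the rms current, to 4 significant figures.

ω = 2πf = 1.634e+07 rad/s
X_L = ωL = 571.8 Ω
Parallel: admittances add. Y = 1/R + 1/(jωL)
Y = (0.001493 − j0.001749) S
|Y| = 0.002299 S → |Z| = 1/|Y| = 434.9 Ω, ∠Z = −∠Y = 49.52°
I = V/|Z| = 6.6/434.9 = 15.17 mA

15.17 mA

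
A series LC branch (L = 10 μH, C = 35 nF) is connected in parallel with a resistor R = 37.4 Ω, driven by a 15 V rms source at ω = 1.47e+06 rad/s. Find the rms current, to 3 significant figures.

X_L = ωL = 14.7 Ω
X_C = 1/(ωC) = 19.4 Ω
Branch 1: Z₁ = R = 37.4 Ω
Branch 2 (series LC): Z₂ = j(X_L − X_C) = −j4.74 Ω
Parallel: Z = Z₁Z₂/(Z₁+Z₂), |Z| = 4.70 Ω, ∠Z = -82.8°
I = V/|Z| = 15/4.70 = 3.19 A

3.19 A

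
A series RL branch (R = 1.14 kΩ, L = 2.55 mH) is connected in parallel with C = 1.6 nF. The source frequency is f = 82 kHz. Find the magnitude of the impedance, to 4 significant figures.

1844 Ω

ω = 2πf = 515200 rad/s
X_L = ωL = 1314 Ω
X_C = 1/(ωC) = 1213 Ω
Branch 1 (R+jX_L): Z₁ = 1140 + j1314 Ω, |Z₁| = 1739 Ω
Branch 2 (−jX_C): Z₂ = −j1213 Ω
Parallel: Z = Z₁Z₂/(Z₁+Z₂), |Z| = 1844 Ω, ∠Z = -46.00°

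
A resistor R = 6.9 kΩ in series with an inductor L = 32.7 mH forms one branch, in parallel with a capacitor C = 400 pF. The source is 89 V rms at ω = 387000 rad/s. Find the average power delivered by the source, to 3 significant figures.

X_L = ωL = 12700 Ω
X_C = 1/(ωC) = 6460 Ω
Branch 1 (R+jX_L): Z₁ = 6900 + j12700 Ω, |Z₁| = 14400 Ω
Branch 2 (−jX_C): Z₂ = −j6460 Ω
Parallel: Z = Z₁Z₂/(Z₁+Z₂), |Z| = 10000 Ω, ∠Z = -70.5°
I = V/|Z| = 8.86 mA
P = VI cos φ = 89 × 0.00886 × cos(-70.5°) = 263 mW

263 mW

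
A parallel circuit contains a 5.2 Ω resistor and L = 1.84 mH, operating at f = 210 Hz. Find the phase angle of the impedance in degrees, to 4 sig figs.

ω = 2πf = 1319 rad/s
X_L = ωL = 2.428 Ω
Parallel: admittances add. Y = 1/R + 1/(jωL)
Y = (0.1923 − j0.4119) S
|Y| = 0.4546 S → |Z| = 1/|Y| = 2.200 Ω, ∠Z = −∠Y = 64.97°

64.97°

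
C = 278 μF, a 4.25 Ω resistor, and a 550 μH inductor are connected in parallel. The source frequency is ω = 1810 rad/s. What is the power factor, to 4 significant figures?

X_L = ωL = 0.9955 Ω
X_C = 1/(ωC) = 1.987 Ω
Parallel: admittances add. Y = 1/R + 1/(jωL) + jωC
Y = (0.2353 − j0.5013) S
|Y| = 0.5538 S → |Z| = 1/|Y| = 1.806 Ω, ∠Z = −∠Y = 64.86°
cos φ = cos(64.86°) = 0.4249

0.4249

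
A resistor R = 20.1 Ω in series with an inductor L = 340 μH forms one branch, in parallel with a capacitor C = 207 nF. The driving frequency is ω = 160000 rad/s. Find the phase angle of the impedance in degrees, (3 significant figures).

X_L = ωL = 54.4 Ω
X_C = 1/(ωC) = 30.2 Ω
Branch 1 (R+jX_L): Z₁ = 20.1 + j54.4 Ω, |Z₁| = 58.0 Ω
Branch 2 (−jX_C): Z₂ = −j30.2 Ω
Parallel: Z = Z₁Z₂/(Z₁+Z₂), |Z| = 55.7 Ω, ∠Z = -70.6°

-70.6°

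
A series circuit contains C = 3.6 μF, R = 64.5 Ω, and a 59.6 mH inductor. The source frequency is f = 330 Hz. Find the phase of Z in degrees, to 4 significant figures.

ω = 2πf = 2073 rad/s
X_L = ωL = 123.6 Ω
X_C = 1/(ωC) = 134.0 Ω
Net reactance X = X_L − X_C = -10.39 Ω
Z = 64.50 − j10.39 Ω
|Z| = √(64.50² + 10.39²) = 65.33 Ω
∠Z = arctan(-10.39/64.50) = -9.152°

-9.152°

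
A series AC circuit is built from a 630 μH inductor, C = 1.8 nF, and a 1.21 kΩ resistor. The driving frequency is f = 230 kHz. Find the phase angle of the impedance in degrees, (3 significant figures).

23.5°

ω = 2πf = 1.445e+06 rad/s
X_L = ωL = 910 Ω
X_C = 1/(ωC) = 384 Ω
Net reactance X = X_L − X_C = 526 Ω
Z = 1210 + j526 Ω
|Z| = √(1210² + 526²) = 1320 Ω
∠Z = arctan(526/1210) = 23.5°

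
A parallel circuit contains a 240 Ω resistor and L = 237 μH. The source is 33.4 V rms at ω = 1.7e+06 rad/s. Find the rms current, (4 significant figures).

X_L = ωL = 402.9 Ω
Parallel: admittances add. Y = 1/R + 1/(jωL)
Y = (0.004167 − j0.002482) S
|Y| = 0.004850 S → |Z| = 1/|Y| = 206.2 Ω, ∠Z = −∠Y = 30.78°
I = V/|Z| = 33.4/206.2 = 162.0 mA

162.0 mA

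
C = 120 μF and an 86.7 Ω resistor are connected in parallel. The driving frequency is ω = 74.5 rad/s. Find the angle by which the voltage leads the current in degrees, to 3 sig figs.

X_C = 1/(ωC) = 112 Ω
Parallel: admittances add. Y = 1/R + jωC
Y = (0.0115 + j0.00894) S
|Y| = 0.0146 S → |Z| = 1/|Y| = 68.5 Ω, ∠Z = −∠Y = -37.8°

-37.8°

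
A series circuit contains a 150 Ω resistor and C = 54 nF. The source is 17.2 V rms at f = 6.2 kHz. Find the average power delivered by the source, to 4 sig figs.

178.6 mW

ω = 2πf = 38960 rad/s
X_C = 1/(ωC) = 475.4 Ω
Z = 150.0 − j475.4 Ω
|Z| = √(150.0² + 475.4²) = 498.5 Ω
∠Z = arctan(-475.4/150.0) = -72.49°
I = V/|Z| = 34.51 mA
P = VI cos φ = 17.2 × 0.03451 × cos(-72.49°) = 178.6 mW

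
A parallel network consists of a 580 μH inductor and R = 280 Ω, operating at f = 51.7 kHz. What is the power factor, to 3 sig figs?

ω = 2πf = 324800 rad/s
X_L = ωL = 188 Ω
Parallel: admittances add. Y = 1/R + 1/(jωL)
Y = (0.00357 − j0.00531) S
|Y| = 0.00640 S → |Z| = 1/|Y| = 156 Ω, ∠Z = −∠Y = 56.1°
cos φ = cos(56.1°) = 0.558

0.558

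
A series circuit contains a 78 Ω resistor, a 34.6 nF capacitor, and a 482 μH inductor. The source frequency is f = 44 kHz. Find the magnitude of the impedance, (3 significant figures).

83.1 Ω

ω = 2πf = 276500 rad/s
X_L = ωL = 133 Ω
X_C = 1/(ωC) = 105 Ω
Net reactance X = X_L − X_C = 28.7 Ω
Z = 78.0 + j28.7 Ω
|Z| = √(78.0² + 28.7²) = 83.1 Ω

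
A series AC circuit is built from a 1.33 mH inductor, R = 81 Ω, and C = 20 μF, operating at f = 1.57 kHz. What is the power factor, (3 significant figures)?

0.995

ω = 2πf = 9865 rad/s
X_L = ωL = 13.1 Ω
X_C = 1/(ωC) = 5.07 Ω
Net reactance X = X_L − X_C = 8.05 Ω
Z = 81.0 + j8.05 Ω
|Z| = √(81.0² + 8.05²) = 81.4 Ω
∠Z = arctan(8.05/81.0) = 5.68°
cos φ = cos(5.68°) = 0.995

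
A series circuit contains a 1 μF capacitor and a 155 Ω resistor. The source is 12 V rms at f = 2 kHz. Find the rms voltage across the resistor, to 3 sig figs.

10.7 V

ω = 2πf = 12570 rad/s
X_C = 1/(ωC) = 79.6 Ω
Z = 155 − j79.6 Ω
|Z| = √(155² + 79.6²) = 174 Ω
I = V/|Z| = 68.9 mA
V_R = I·|Z_R| = 0.0689 × 155 = 10.7 V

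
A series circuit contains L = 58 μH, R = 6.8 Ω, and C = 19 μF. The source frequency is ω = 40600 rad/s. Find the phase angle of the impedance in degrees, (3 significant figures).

8.85°

X_L = ωL = 2.35 Ω
X_C = 1/(ωC) = 1.30 Ω
Net reactance X = X_L − X_C = 1.06 Ω
Z = 6.80 + j1.06 Ω
|Z| = √(6.80² + 1.06²) = 6.88 Ω
∠Z = arctan(1.06/6.80) = 8.85°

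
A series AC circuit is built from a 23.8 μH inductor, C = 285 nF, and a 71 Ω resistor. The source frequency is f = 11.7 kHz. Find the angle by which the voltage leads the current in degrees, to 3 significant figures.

-32.9°

ω = 2πf = 73510 rad/s
X_L = ωL = 1.75 Ω
X_C = 1/(ωC) = 47.7 Ω
Net reactance X = X_L − X_C = -46.0 Ω
Z = 71.0 − j46.0 Ω
|Z| = √(71.0² + 46.0²) = 84.6 Ω
∠Z = arctan(-46.0/71.0) = -32.9°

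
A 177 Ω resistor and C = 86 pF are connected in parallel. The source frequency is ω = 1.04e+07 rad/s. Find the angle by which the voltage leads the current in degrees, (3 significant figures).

X_C = 1/(ωC) = 1120 Ω
Parallel: admittances add. Y = 1/R + jωC
Y = (0.00565 + j0.000894) S
|Y| = 0.00572 S → |Z| = 1/|Y| = 175 Ω, ∠Z = −∠Y = -9.00°

-9.00°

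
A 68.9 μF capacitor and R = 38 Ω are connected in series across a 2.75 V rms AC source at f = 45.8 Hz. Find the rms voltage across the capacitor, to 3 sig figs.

2.20 V

ω = 2πf = 287.8 rad/s
X_C = 1/(ωC) = 50.4 Ω
Z = 38.0 − j50.4 Ω
|Z| = √(38.0² + 50.4²) = 63.1 Ω
I = V/|Z| = 43.5 mA
V_C = I·|Z_C| = 0.0435 × 50.4 = 2.20 V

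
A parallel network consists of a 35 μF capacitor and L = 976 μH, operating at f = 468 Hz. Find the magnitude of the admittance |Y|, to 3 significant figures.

ω = 2πf = 2941 rad/s
X_L = ωL = 2.87 Ω
X_C = 1/(ωC) = 9.72 Ω
Parallel: admittances add. Y = 1/(jωL) + jωC
Y = (0 − j0.246) S
|Y| = 0.246 S → |Z| = 1/|Y| = 4.07 Ω, ∠Z = −∠Y = 90.0°

246 mS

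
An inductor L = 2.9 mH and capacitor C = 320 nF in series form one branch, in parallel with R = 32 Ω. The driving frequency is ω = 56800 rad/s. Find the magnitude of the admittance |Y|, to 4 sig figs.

32.55 mS

X_L = ωL = 164.7 Ω
X_C = 1/(ωC) = 55.02 Ω
Branch 1: Z₁ = R = 32.00 Ω
Branch 2 (series LC): Z₂ = j(X_L − X_C) = j109.7 Ω
Parallel: Z = Z₁Z₂/(Z₁+Z₂), |Z| = 30.72 Ω, ∠Z = 16.26°
|Y| = 1/|Z| = 32.55 mS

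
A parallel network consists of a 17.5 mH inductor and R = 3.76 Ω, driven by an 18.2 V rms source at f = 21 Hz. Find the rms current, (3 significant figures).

9.25 A

ω = 2πf = 131.9 rad/s
X_L = ωL = 2.31 Ω
Parallel: admittances add. Y = 1/R + 1/(jωL)
Y = (0.266 − j0.433) S
|Y| = 0.508 S → |Z| = 1/|Y| = 1.97 Ω, ∠Z = −∠Y = 58.4°
I = V/|Z| = 18.2/1.97 = 9.25 A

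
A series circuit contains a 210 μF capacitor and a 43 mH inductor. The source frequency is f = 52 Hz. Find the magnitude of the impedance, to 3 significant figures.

ω = 2πf = 326.7 rad/s
X_L = ωL = 14.0 Ω
X_C = 1/(ωC) = 14.6 Ω
Net reactance X = X_L − X_C = -0.525 Ω
Z = − j0.525 Ω
|Z| = √(0² + 0.525²) = 0.525 Ω

0.525 Ω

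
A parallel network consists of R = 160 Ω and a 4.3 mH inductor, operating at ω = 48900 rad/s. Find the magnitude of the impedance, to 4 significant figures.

X_L = ωL = 210.3 Ω
Parallel: admittances add. Y = 1/R + 1/(jωL)
Y = (0.006250 − j0.004756) S
|Y| = 0.007854 S → |Z| = 1/|Y| = 127.3 Ω, ∠Z = −∠Y = 37.27°

127.3 Ω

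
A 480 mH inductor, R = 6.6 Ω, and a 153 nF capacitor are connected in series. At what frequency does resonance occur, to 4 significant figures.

587.3 Hz

ω₀ = 1/√(LC) = 1/√(0.48 × 1.53e-07) = 3690 rad/s
f₀ = ω₀/(2π) = 587.3 Hz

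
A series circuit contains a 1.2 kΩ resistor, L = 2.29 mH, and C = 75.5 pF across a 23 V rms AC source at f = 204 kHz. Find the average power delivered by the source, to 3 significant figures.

ω = 2πf = 1.282e+06 rad/s
X_L = ωL = 2940 Ω
X_C = 1/(ωC) = 10300 Ω
Net reactance X = X_L − X_C = -7400 Ω
Z = 1200 − j7400 Ω
|Z| = √(1200² + 7400²) = 7490 Ω
∠Z = arctan(-7400/1200) = -80.8°
I = V/|Z| = 3.07 mA
P = VI cos φ = 23 × 0.00307 × cos(-80.8°) = 11.3 mW

11.3 mW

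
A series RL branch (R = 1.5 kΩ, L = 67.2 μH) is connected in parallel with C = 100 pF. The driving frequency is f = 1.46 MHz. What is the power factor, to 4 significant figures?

ω = 2πf = 9.173e+06 rad/s
X_L = ωL = 616.5 Ω
X_C = 1/(ωC) = 1090 Ω
Branch 1 (R+jX_L): Z₁ = 1500 + j616.5 Ω, |Z₁| = 1622 Ω
Branch 2 (−jX_C): Z₂ = −j1090 Ω
Parallel: Z = Z₁Z₂/(Z₁+Z₂), |Z| = 1124 Ω, ∠Z = -50.13°
cos φ = cos(-50.13°) = 0.6410

0.6410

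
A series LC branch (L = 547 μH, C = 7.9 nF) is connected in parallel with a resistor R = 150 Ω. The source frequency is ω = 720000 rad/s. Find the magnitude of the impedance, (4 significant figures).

123.6 Ω

X_L = ωL = 393.8 Ω
X_C = 1/(ωC) = 175.8 Ω
Branch 1: Z₁ = R = 150.0 Ω
Branch 2 (series LC): Z₂ = j(X_L − X_C) = j218.0 Ω
Parallel: Z = Z₁Z₂/(Z₁+Z₂), |Z| = 123.6 Ω, ∠Z = 34.53°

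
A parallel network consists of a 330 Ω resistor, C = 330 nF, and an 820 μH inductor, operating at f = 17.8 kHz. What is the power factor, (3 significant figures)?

ω = 2πf = 111800 rad/s
X_L = ωL = 91.7 Ω
X_C = 1/(ωC) = 27.1 Ω
Parallel: admittances add. Y = 1/R + 1/(jωL) + jωC
Y = (0.00303 + j0.0260) S
|Y| = 0.0262 S → |Z| = 1/|Y| = 38.2 Ω, ∠Z = −∠Y = -83.4°
cos φ = cos(-83.4°) = 0.116

0.116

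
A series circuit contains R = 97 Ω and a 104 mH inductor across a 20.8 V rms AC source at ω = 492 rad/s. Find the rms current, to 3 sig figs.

190 mA

X_L = ωL = 51.2 Ω
Z = 97.0 + j51.2 Ω
|Z| = √(97.0² + 51.2²) = 110 Ω
I = V/|Z| = 20.8/110 = 190 mA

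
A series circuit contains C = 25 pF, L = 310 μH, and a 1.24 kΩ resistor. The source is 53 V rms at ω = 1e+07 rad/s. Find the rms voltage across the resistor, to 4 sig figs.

X_L = ωL = 3100 Ω
X_C = 1/(ωC) = 4000 Ω
Net reactance X = X_L − X_C = -900.0 Ω
Z = 1240 − j900.0 Ω
|Z| = √(1240² + 900.0²) = 1532 Ω
I = V/|Z| = 34.59 mA
V_R = I·|Z_R| = 0.03459 × 1240 = 42.89 V

42.89 V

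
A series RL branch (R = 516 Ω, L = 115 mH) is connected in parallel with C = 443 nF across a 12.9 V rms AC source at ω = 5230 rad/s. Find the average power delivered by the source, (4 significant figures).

136.7 mW

X_L = ωL = 601.5 Ω
X_C = 1/(ωC) = 431.6 Ω
Branch 1 (R+jX_L): Z₁ = 516.0 + j601.5 Ω, |Z₁| = 792.5 Ω
Branch 2 (−jX_C): Z₂ = −j431.6 Ω
Parallel: Z = Z₁Z₂/(Z₁+Z₂), |Z| = 629.6 Ω, ∠Z = -58.85°
I = V/|Z| = 20.49 mA
P = VI cos φ = 12.9 × 0.02049 × cos(-58.85°) = 136.7 mW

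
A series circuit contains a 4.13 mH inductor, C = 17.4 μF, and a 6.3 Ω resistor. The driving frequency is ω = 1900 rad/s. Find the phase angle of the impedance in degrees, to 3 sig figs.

-74.3°

X_L = ωL = 7.85 Ω
X_C = 1/(ωC) = 30.2 Ω
Net reactance X = X_L − X_C = -22.4 Ω
Z = 6.30 − j22.4 Ω
|Z| = √(6.30² + 22.4²) = 23.3 Ω
∠Z = arctan(-22.4/6.30) = -74.3°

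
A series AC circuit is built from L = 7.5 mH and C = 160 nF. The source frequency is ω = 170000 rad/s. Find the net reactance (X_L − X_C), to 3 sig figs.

X_L = ωL = 1280 Ω
X_C = 1/(ωC) = 36.8 Ω
X = 1280 − 36.8 = 1240 Ω

1240 Ω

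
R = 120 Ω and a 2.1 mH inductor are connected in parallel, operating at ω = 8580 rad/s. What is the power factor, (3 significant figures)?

0.148

X_L = ωL = 18.0 Ω
Parallel: admittances add. Y = 1/R + 1/(jωL)
Y = (0.00833 − j0.0555) S
|Y| = 0.0561 S → |Z| = 1/|Y| = 17.8 Ω, ∠Z = −∠Y = 81.5°
cos φ = cos(81.5°) = 0.148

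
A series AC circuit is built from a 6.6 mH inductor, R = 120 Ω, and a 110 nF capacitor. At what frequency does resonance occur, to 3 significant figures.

5.91 kHz

ω₀ = 1/√(LC) = 1/√(0.0066 × 1.1e-07) = 37110 rad/s
f₀ = ω₀/(2π) = 5.91 kHz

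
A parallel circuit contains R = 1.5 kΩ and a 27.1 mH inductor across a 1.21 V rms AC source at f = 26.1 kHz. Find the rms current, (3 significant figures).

851 μA

ω = 2πf = 164000 rad/s
X_L = ωL = 4440 Ω
Parallel: admittances add. Y = 1/R + 1/(jωL)
Y = (0.000667 − j0.000225) S
|Y| = 0.000704 S → |Z| = 1/|Y| = 1420 Ω, ∠Z = −∠Y = 18.7°
I = V/|Z| = 1.21/1420 = 851 μA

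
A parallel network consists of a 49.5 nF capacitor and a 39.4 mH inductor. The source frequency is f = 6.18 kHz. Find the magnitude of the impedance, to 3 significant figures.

788 Ω

ω = 2πf = 38830 rad/s
X_L = ωL = 1530 Ω
X_C = 1/(ωC) = 520 Ω
Parallel: admittances add. Y = 1/(jωL) + jωC
Y = (0 + j0.00127) S
|Y| = 0.00127 S → |Z| = 1/|Y| = 788 Ω, ∠Z = −∠Y = -90.0°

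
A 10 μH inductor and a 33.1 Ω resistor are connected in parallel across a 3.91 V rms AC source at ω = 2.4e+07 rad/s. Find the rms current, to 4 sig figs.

119.2 mA

X_L = ωL = 240.0 Ω
Parallel: admittances add. Y = 1/R + 1/(jωL)
Y = (0.03021 − j0.004167) S
|Y| = 0.03050 S → |Z| = 1/|Y| = 32.79 Ω, ∠Z = −∠Y = 7.853°
I = V/|Z| = 3.91/32.79 = 119.2 mA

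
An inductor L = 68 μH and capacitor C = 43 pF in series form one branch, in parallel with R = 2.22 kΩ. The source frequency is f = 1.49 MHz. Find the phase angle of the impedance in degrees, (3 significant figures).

ω = 2πf = 9.362e+06 rad/s
X_L = ωL = 637 Ω
X_C = 1/(ωC) = 2480 Ω
Branch 1: Z₁ = R = 2220 Ω
Branch 2 (series LC): Z₂ = j(X_L − X_C) = −j1850 Ω
Parallel: Z = Z₁Z₂/(Z₁+Z₂), |Z| = 1420 Ω, ∠Z = -50.2°

-50.2°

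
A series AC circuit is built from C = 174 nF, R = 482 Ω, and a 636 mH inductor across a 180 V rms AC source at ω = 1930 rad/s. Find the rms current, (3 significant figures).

99.1 mA

X_L = ωL = 1230 Ω
X_C = 1/(ωC) = 2980 Ω
Net reactance X = X_L − X_C = -1750 Ω
Z = 482 − j1750 Ω
|Z| = √(482² + 1750²) = 1820 Ω
I = V/|Z| = 180/1820 = 99.1 mA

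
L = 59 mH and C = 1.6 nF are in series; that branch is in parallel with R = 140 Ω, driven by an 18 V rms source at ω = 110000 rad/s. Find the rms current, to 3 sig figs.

130 mA

X_L = ωL = 6490 Ω
X_C = 1/(ωC) = 5680 Ω
Branch 1: Z₁ = R = 140 Ω
Branch 2 (series LC): Z₂ = j(X_L − X_C) = j808 Ω
Parallel: Z = Z₁Z₂/(Z₁+Z₂), |Z| = 138 Ω, ∠Z = 9.83°
I = V/|Z| = 18/138 = 130 mA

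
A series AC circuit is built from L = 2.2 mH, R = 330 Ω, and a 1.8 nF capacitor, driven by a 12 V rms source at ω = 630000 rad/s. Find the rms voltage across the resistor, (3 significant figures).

X_L = ωL = 1390 Ω
X_C = 1/(ωC) = 882 Ω
Net reactance X = X_L − X_C = 504 Ω
Z = 330 + j504 Ω
|Z| = √(330² + 504²) = 603 Ω
I = V/|Z| = 19.9 mA
V_R = I·|Z_R| = 0.0199 × 330 = 6.57 V

6.57 V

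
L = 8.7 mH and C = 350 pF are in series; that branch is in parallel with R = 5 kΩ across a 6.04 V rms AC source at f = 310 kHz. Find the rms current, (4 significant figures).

ω = 2πf = 1.948e+06 rad/s
X_L = ωL = 16950 Ω
X_C = 1/(ωC) = 1467 Ω
Branch 1: Z₁ = R = 5000 Ω
Branch 2 (series LC): Z₂ = j(X_L − X_C) = j15480 Ω
Parallel: Z = Z₁Z₂/(Z₁+Z₂), |Z| = 4758 Ω, ∠Z = 17.90°
I = V/|Z| = 6.04/4758 = 1.269 mA

1.269 mA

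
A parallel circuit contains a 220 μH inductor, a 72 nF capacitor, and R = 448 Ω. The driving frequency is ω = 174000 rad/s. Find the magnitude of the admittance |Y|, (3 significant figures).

13.8 mS

X_L = ωL = 38.3 Ω
X_C = 1/(ωC) = 79.8 Ω
Parallel: admittances add. Y = 1/R + 1/(jωL) + jωC
Y = (0.00223 − j0.0136) S
|Y| = 0.0138 S → |Z| = 1/|Y| = 72.6 Ω, ∠Z = −∠Y = 80.7°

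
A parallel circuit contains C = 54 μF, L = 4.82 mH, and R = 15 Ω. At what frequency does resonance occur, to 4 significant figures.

312.0 Hz

ω₀ = 1/√(LC) = 1/√(0.00482 × 5.4e-05) = 1960 rad/s
f₀ = ω₀/(2π) = 312.0 Hz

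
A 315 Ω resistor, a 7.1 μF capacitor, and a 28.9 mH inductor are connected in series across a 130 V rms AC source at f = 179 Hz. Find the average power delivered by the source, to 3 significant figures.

49.4 W

ω = 2πf = 1125 rad/s
X_L = ωL = 32.5 Ω
X_C = 1/(ωC) = 125 Ω
Net reactance X = X_L − X_C = -92.7 Ω
Z = 315 − j92.7 Ω
|Z| = √(315² + 92.7²) = 328 Ω
∠Z = arctan(-92.7/315) = -16.4°
I = V/|Z| = 396 mA
P = VI cos φ = 130 × 0.396 × cos(-16.4°) = 49.4 W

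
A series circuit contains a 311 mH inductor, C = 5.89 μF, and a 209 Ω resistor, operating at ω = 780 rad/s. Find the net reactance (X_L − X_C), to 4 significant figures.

X_L = ωL = 242.6 Ω
X_C = 1/(ωC) = 217.7 Ω
X = 242.6 − 217.7 = 24.91 Ω

24.91 Ω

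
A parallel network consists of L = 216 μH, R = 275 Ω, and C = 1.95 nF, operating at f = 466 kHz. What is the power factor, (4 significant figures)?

ω = 2πf = 2.928e+06 rad/s
X_L = ωL = 632.4 Ω
X_C = 1/(ωC) = 175.1 Ω
Parallel: admittances add. Y = 1/R + 1/(jωL) + jωC
Y = (0.003636 + j0.004128) S
|Y| = 0.005501 S → |Z| = 1/|Y| = 181.8 Ω, ∠Z = −∠Y = -48.63°
cos φ = cos(-48.63°) = 0.6610

0.6610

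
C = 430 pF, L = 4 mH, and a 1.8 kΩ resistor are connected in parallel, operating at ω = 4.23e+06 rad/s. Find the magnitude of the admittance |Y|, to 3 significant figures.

X_L = ωL = 16900 Ω
X_C = 1/(ωC) = 550 Ω
Parallel: admittances add. Y = 1/R + 1/(jωL) + jωC
Y = (0.000556 + j0.00176) S
|Y| = 0.00185 S → |Z| = 1/|Y| = 542 Ω, ∠Z = −∠Y = -72.5°

1.85 mS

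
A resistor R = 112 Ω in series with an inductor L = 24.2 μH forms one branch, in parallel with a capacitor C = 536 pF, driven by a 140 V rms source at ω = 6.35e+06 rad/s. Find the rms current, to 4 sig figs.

449.5 mA

X_L = ωL = 153.7 Ω
X_C = 1/(ωC) = 293.8 Ω
Branch 1 (R+jX_L): Z₁ = 112.0 + j153.7 Ω, |Z₁| = 190.2 Ω
Branch 2 (−jX_C): Z₂ = −j293.8 Ω
Parallel: Z = Z₁Z₂/(Z₁+Z₂), |Z| = 311.4 Ω, ∠Z = 15.28°
I = V/|Z| = 140/311.4 = 449.5 mA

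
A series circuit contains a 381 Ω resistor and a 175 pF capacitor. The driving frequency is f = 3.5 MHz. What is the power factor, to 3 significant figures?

0.826

ω = 2πf = 2.199e+07 rad/s
X_C = 1/(ωC) = 260 Ω
Z = 381 − j260 Ω
|Z| = √(381² + 260²) = 461 Ω
∠Z = arctan(-260/381) = -34.3°
cos φ = cos(-34.3°) = 0.826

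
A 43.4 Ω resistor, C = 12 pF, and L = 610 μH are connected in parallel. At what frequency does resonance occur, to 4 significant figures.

ω₀ = 1/√(LC) = 1/√(0.00061 × 1.2e-11) = 1.169e+07 rad/s
f₀ = ω₀/(2π) = 1.860 MHz

1.860 MHz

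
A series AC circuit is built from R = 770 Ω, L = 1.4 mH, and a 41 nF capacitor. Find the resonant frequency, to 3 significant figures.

21.0 kHz

ω₀ = 1/√(LC) = 1/√(0.0014 × 4.1e-08) = 132000 rad/s
f₀ = ω₀/(2π) = 21.0 kHz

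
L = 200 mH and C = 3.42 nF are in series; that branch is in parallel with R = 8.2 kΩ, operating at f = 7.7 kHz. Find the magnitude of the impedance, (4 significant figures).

3321 Ω

ω = 2πf = 48380 rad/s
X_L = ωL = 9676 Ω
X_C = 1/(ωC) = 6044 Ω
Branch 1: Z₁ = R = 8200 Ω
Branch 2 (series LC): Z₂ = j(X_L − X_C) = j3632 Ω
Parallel: Z = Z₁Z₂/(Z₁+Z₂), |Z| = 3321 Ω, ∠Z = 66.11°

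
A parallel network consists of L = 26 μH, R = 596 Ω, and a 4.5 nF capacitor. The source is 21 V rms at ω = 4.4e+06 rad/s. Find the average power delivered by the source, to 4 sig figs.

739.9 mW

X_L = ωL = 114.4 Ω
X_C = 1/(ωC) = 50.51 Ω
Parallel: admittances add. Y = 1/R + 1/(jωL) + jωC
Y = (0.001678 + j0.01106) S
|Y| = 0.01119 S → |Z| = 1/|Y| = 89.40 Ω, ∠Z = −∠Y = -81.37°
I = V/|Z| = 234.9 mA
P = VI cos φ = 21 × 0.2349 × cos(-81.37°) = 739.9 mW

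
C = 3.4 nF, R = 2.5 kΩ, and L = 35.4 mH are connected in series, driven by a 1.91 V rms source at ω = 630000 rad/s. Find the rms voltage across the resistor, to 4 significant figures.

X_L = ωL = 22300 Ω
X_C = 1/(ωC) = 466.9 Ω
Net reactance X = X_L − X_C = 21840 Ω
Z = 2500 + j21840 Ω
|Z| = √(2500² + 21840²) = 21980 Ω
I = V/|Z| = 86.91 μA
V_R = I·|Z_R| = 8.691e-05 × 2500 = 0.2173 V

0.2173 V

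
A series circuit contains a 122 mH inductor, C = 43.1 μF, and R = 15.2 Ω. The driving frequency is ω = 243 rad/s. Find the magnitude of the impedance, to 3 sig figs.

67.6 Ω

X_L = ωL = 29.6 Ω
X_C = 1/(ωC) = 95.5 Ω
Net reactance X = X_L − X_C = -65.8 Ω
Z = 15.2 − j65.8 Ω
|Z| = √(15.2² + 65.8²) = 67.6 Ω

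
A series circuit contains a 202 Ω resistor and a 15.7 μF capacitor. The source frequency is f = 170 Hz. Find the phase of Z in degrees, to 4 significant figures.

-16.45°

ω = 2πf = 1068 rad/s
X_C = 1/(ωC) = 59.63 Ω
Z = 202.0 − j59.63 Ω
|Z| = √(202.0² + 59.63²) = 210.6 Ω
∠Z = arctan(-59.63/202.0) = -16.45°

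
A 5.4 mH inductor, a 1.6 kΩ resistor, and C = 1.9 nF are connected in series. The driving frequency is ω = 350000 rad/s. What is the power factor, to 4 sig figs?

X_L = ωL = 1890 Ω
X_C = 1/(ωC) = 1504 Ω
Net reactance X = X_L − X_C = 386.2 Ω
Z = 1600 + j386.2 Ω
|Z| = √(1600² + 386.2²) = 1646 Ω
∠Z = arctan(386.2/1600) = 13.57°
cos φ = cos(13.57°) = 0.9721

0.9721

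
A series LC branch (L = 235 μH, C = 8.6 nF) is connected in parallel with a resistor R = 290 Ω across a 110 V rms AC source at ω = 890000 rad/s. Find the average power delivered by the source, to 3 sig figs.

X_L = ωL = 209 Ω
X_C = 1/(ωC) = 131 Ω
Branch 1: Z₁ = R = 290 Ω
Branch 2 (series LC): Z₂ = j(X_L − X_C) = j78.5 Ω
Parallel: Z = Z₁Z₂/(Z₁+Z₂), |Z| = 75.8 Ω, ∠Z = 74.9°
I = V/|Z| = 1.45 A
P = VI cos φ = 110 × 1.45 × cos(74.9°) = 41.7 W

41.7 W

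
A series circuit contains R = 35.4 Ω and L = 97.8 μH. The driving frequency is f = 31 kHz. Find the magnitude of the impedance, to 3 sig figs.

ω = 2πf = 194800 rad/s
X_L = ωL = 19.0 Ω
Z = 35.4 + j19.0 Ω
|Z| = √(35.4² + 19.0²) = 40.2 Ω

40.2 Ω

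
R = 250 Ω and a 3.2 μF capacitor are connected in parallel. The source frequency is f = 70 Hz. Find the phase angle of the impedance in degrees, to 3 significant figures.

-19.4°

ω = 2πf = 439.8 rad/s
X_C = 1/(ωC) = 711 Ω
Parallel: admittances add. Y = 1/R + jωC
Y = (0.00400 + j0.00141) S
|Y| = 0.00424 S → |Z| = 1/|Y| = 236 Ω, ∠Z = −∠Y = -19.4°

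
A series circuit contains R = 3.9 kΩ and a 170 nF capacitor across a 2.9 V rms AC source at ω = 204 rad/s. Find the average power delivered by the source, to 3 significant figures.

X_C = 1/(ωC) = 28800 Ω
Z = 3900 − j28800 Ω
|Z| = √(3900² + 28800²) = 29100 Ω
∠Z = arctan(-28800/3900) = -82.3°
I = V/|Z| = 99.7 μA
P = VI cos φ = 2.9 × 9.97e-05 × cos(-82.3°) = 38.7 μW

38.7 μW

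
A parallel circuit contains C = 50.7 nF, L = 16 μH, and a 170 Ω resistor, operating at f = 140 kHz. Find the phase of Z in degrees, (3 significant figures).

ω = 2πf = 879600 rad/s
X_L = ωL = 14.1 Ω
X_C = 1/(ωC) = 22.4 Ω
Parallel: admittances add. Y = 1/R + 1/(jωL) + jωC
Y = (0.00588 − j0.0265) S
|Y| = 0.0271 S → |Z| = 1/|Y| = 36.9 Ω, ∠Z = −∠Y = 77.5°

77.5°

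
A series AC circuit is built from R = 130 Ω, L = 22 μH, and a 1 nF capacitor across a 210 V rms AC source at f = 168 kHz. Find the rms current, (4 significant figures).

ω = 2πf = 1.056e+06 rad/s
X_L = ωL = 23.22 Ω
X_C = 1/(ωC) = 947.4 Ω
Net reactance X = X_L − X_C = -924.1 Ω
Z = 130.0 − j924.1 Ω
|Z| = √(130.0² + 924.1²) = 933.2 Ω
I = V/|Z| = 210/933.2 = 225.0 mA

225.0 mA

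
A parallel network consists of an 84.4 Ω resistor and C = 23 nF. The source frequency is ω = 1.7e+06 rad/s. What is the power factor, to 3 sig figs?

0.290

X_C = 1/(ωC) = 25.6 Ω
Parallel: admittances add. Y = 1/R + jωC
Y = (0.0118 + j0.0391) S
|Y| = 0.0409 S → |Z| = 1/|Y| = 24.5 Ω, ∠Z = −∠Y = -73.1°
cos φ = cos(-73.1°) = 0.290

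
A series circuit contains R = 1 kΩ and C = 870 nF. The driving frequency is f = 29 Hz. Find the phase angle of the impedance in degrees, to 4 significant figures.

-80.99°

ω = 2πf = 182.2 rad/s
X_C = 1/(ωC) = 6308 Ω
Z = 1000 − j6308 Ω
|Z| = √(1000² + 6308²) = 6387 Ω
∠Z = arctan(-6308/1000) = -80.99°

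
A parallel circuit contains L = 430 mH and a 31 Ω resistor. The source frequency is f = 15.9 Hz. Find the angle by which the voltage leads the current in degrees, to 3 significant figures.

35.8°

ω = 2πf = 99.90 rad/s
X_L = ωL = 43.0 Ω
Parallel: admittances add. Y = 1/R + 1/(jωL)
Y = (0.0323 − j0.0233) S
|Y| = 0.0398 S → |Z| = 1/|Y| = 25.1 Ω, ∠Z = −∠Y = 35.8°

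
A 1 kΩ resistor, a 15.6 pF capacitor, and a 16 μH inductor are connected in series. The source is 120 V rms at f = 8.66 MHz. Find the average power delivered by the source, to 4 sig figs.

ω = 2πf = 5.441e+07 rad/s
X_L = ωL = 870.6 Ω
X_C = 1/(ωC) = 1178 Ω
Net reactance X = X_L − X_C = -307.5 Ω
Z = 1000 − j307.5 Ω
|Z| = √(1000² + 307.5²) = 1046 Ω
∠Z = arctan(-307.5/1000) = -17.09°
I = V/|Z| = 114.7 mA
P = VI cos φ = 120 × 0.1147 × cos(-17.09°) = 13.16 W

13.16 W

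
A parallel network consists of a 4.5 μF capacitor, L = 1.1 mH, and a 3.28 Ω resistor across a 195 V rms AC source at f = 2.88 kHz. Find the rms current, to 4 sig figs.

ω = 2πf = 18100 rad/s
X_L = ωL = 19.91 Ω
X_C = 1/(ωC) = 12.28 Ω
Parallel: admittances add. Y = 1/R + 1/(jωL) + jωC
Y = (0.3049 + j0.03119) S
|Y| = 0.3065 S → |Z| = 1/|Y| = 3.263 Ω, ∠Z = −∠Y = -5.842°
I = V/|Z| = 195/3.263 = 59.76 A

59.76 A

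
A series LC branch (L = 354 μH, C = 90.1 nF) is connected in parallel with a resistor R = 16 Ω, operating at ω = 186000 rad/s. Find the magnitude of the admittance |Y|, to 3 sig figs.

X_L = ωL = 65.8 Ω
X_C = 1/(ωC) = 59.7 Ω
Branch 1: Z₁ = R = 16.0 Ω
Branch 2 (series LC): Z₂ = j(X_L − X_C) = j6.17 Ω
Parallel: Z = Z₁Z₂/(Z₁+Z₂), |Z| = 5.76 Ω, ∠Z = 68.9°
|Y| = 1/|Z| = 174 mS

174 mS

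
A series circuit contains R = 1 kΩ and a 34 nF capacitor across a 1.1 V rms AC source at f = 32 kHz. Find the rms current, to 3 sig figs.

ω = 2πf = 201100 rad/s
X_C = 1/(ωC) = 146 Ω
Z = 1000 − j146 Ω
|Z| = √(1000² + 146²) = 1010 Ω
I = V/|Z| = 1.1/1010 = 1.09 mA

1.09 mA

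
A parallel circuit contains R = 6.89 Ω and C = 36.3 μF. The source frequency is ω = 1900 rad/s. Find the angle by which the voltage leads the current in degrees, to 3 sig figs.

-25.4°

X_C = 1/(ωC) = 14.5 Ω
Parallel: admittances add. Y = 1/R + jωC
Y = (0.145 + j0.0690) S
|Y| = 0.161 S → |Z| = 1/|Y| = 6.22 Ω, ∠Z = −∠Y = -25.4°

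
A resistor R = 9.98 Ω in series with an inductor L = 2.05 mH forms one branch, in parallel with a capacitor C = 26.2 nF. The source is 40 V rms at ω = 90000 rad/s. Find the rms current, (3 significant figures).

X_L = ωL = 185 Ω
X_C = 1/(ωC) = 424 Ω
Branch 1 (R+jX_L): Z₁ = 9.98 + j185 Ω, |Z₁| = 185 Ω
Branch 2 (−jX_C): Z₂ = −j424 Ω
Parallel: Z = Z₁Z₂/(Z₁+Z₂), |Z| = 327 Ω, ∠Z = 84.5°
I = V/|Z| = 40/327 = 122 mA

122 mA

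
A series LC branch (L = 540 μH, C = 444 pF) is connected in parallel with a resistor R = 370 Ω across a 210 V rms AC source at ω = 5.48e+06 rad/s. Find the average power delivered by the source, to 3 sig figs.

X_L = ωL = 2960 Ω
X_C = 1/(ωC) = 411 Ω
Branch 1: Z₁ = R = 370 Ω
Branch 2 (series LC): Z₂ = j(X_L − X_C) = j2550 Ω
Parallel: Z = Z₁Z₂/(Z₁+Z₂), |Z| = 366 Ω, ∠Z = 8.26°
I = V/|Z| = 574 mA
P = VI cos φ = 210 × 0.574 × cos(8.26°) = 119 W

119 W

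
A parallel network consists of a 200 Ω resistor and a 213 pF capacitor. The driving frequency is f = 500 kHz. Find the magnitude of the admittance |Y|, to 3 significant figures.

5.04 mS

ω = 2πf = 3.142e+06 rad/s
X_C = 1/(ωC) = 1490 Ω
Parallel: admittances add. Y = 1/R + jωC
Y = (0.00500 + j0.000669) S
|Y| = 0.00504 S → |Z| = 1/|Y| = 198 Ω, ∠Z = −∠Y = -7.62°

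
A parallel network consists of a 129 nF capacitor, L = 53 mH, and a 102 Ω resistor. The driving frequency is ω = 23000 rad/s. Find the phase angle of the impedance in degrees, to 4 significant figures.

X_L = ωL = 1219 Ω
X_C = 1/(ωC) = 337.0 Ω
Parallel: admittances add. Y = 1/R + 1/(jωL) + jωC
Y = (0.009804 + j0.002147) S
|Y| = 0.01004 S → |Z| = 1/|Y| = 99.64 Ω, ∠Z = −∠Y = -12.35°

-12.35°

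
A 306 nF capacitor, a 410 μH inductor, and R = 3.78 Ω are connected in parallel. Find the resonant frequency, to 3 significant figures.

14.2 kHz

ω₀ = 1/√(LC) = 1/√(0.00041 × 3.06e-07) = 89280 rad/s
f₀ = ω₀/(2π) = 14.2 kHz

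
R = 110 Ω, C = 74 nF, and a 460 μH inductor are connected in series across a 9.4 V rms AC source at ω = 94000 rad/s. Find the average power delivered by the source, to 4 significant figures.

437.7 mW

X_L = ωL = 43.24 Ω
X_C = 1/(ωC) = 143.8 Ω
Net reactance X = X_L − X_C = -100.5 Ω
Z = 110.0 − j100.5 Ω
|Z| = √(110.0² + 100.5²) = 149.0 Ω
∠Z = arctan(-100.5/110.0) = -42.42°
I = V/|Z| = 63.08 mA
P = VI cos φ = 9.4 × 0.06308 × cos(-42.42°) = 437.7 mW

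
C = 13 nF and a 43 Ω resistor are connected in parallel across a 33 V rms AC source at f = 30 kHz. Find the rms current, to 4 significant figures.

ω = 2πf = 188500 rad/s
X_C = 1/(ωC) = 408.1 Ω
Parallel: admittances add. Y = 1/R + jωC
Y = (0.02326 + j0.002450) S
|Y| = 0.02338 S → |Z| = 1/|Y| = 42.76 Ω, ∠Z = −∠Y = -6.015°
I = V/|Z| = 33/42.76 = 771.7 mA

771.7 mA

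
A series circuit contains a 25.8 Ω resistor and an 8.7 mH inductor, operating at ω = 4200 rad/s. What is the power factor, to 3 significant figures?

X_L = ωL = 36.5 Ω
Z = 25.8 + j36.5 Ω
|Z| = √(25.8² + 36.5²) = 44.7 Ω
∠Z = arctan(36.5/25.8) = 54.8°
cos φ = cos(54.8°) = 0.577

0.577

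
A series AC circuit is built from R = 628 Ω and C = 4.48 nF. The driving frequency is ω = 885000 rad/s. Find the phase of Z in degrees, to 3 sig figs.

X_C = 1/(ωC) = 252 Ω
Z = 628 − j252 Ω
|Z| = √(628² + 252²) = 677 Ω
∠Z = arctan(-252/628) = -21.9°

-21.9°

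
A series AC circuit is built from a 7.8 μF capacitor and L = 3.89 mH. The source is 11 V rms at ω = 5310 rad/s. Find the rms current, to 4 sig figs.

3.153 A

X_L = ωL = 20.66 Ω
X_C = 1/(ωC) = 24.14 Ω
Net reactance X = X_L − X_C = -3.488 Ω
Z = − j3.488 Ω
|Z| = √(0² + 3.488²) = 3.488 Ω
I = V/|Z| = 11/3.488 = 3.153 A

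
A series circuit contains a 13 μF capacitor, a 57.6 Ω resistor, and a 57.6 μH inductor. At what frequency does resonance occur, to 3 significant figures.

5.82 kHz

ω₀ = 1/√(LC) = 1/√(5.76e-05 × 1.3e-05) = 36540 rad/s
f₀ = ω₀/(2π) = 5.82 kHz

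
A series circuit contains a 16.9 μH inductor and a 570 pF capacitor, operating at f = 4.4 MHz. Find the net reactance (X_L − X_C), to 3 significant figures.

404 Ω

ω = 2πf = 2.765e+07 rad/s
X_L = ωL = 467 Ω
X_C = 1/(ωC) = 63.5 Ω
X = 467 − 63.5 = 404 Ω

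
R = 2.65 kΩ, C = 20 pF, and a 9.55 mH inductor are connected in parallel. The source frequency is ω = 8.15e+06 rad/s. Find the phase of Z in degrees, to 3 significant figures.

X_L = ωL = 77800 Ω
X_C = 1/(ωC) = 6130 Ω
Parallel: admittances add. Y = 1/R + 1/(jωL) + jωC
Y = (0.000377 + j0.000150) S
|Y| = 0.000406 S → |Z| = 1/|Y| = 2460 Ω, ∠Z = −∠Y = -21.7°

-21.7°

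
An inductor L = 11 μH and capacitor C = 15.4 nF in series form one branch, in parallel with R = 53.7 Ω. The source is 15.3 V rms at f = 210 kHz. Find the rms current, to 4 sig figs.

ω = 2πf = 1.319e+06 rad/s
X_L = ωL = 14.51 Ω
X_C = 1/(ωC) = 49.21 Ω
Branch 1: Z₁ = R = 53.70 Ω
Branch 2 (series LC): Z₂ = j(X_L − X_C) = −j34.70 Ω
Parallel: Z = Z₁Z₂/(Z₁+Z₂), |Z| = 29.14 Ω, ∠Z = -57.13°
I = V/|Z| = 15.3/29.14 = 525.0 mA

525.0 mA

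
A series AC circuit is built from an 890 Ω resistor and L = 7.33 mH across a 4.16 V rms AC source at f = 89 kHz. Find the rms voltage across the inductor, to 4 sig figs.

4.065 V

ω = 2πf = 559200 rad/s
X_L = ωL = 4099 Ω
Z = 890.0 + j4099 Ω
|Z| = √(890.0² + 4099²) = 4194 Ω
I = V/|Z| = 991.8 μA
V_L = I·|Z_L| = 0.0009918 × 4099 = 4.065 V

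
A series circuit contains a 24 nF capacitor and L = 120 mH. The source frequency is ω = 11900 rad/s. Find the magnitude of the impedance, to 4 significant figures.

2073 Ω

X_L = ωL = 1428 Ω
X_C = 1/(ωC) = 3501 Ω
Net reactance X = X_L − X_C = -2073 Ω
Z = − j2073 Ω
|Z| = √(0² + 2073²) = 2073 Ω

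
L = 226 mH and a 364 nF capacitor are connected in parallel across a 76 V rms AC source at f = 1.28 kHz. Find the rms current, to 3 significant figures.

181 mA

ω = 2πf = 8042 rad/s
X_L = ωL = 1820 Ω
X_C = 1/(ωC) = 342 Ω
Parallel: admittances add. Y = 1/(jωL) + jωC
Y = (0 + j0.00238) S
|Y| = 0.00238 S → |Z| = 1/|Y| = 421 Ω, ∠Z = −∠Y = -90.0°
I = V/|Z| = 76/421 = 181 mA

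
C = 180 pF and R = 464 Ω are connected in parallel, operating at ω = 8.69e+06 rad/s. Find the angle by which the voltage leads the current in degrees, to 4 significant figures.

-35.97°

X_C = 1/(ωC) = 639.3 Ω
Parallel: admittances add. Y = 1/R + jωC
Y = (0.002155 + j0.001564) S
|Y| = 0.002663 S → |Z| = 1/|Y| = 375.5 Ω, ∠Z = −∠Y = -35.97°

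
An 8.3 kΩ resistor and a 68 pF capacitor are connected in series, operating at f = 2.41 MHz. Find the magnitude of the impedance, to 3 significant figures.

8360 Ω

ω = 2πf = 1.514e+07 rad/s
X_C = 1/(ωC) = 971 Ω
Z = 8300 − j971 Ω
|Z| = √(8300² + 971²) = 8360 Ω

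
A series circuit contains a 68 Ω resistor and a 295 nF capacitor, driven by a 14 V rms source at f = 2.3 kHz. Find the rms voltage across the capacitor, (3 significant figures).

ω = 2πf = 14450 rad/s
X_C = 1/(ωC) = 235 Ω
Z = 68.0 − j235 Ω
|Z| = √(68.0² + 235²) = 244 Ω
I = V/|Z| = 57.3 mA
V_C = I·|Z_C| = 0.0573 × 235 = 13.4 V

13.4 V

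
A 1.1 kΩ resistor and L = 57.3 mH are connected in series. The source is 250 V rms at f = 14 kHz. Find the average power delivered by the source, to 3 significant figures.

2.58 W

ω = 2πf = 87960 rad/s
X_L = ωL = 5040 Ω
Z = 1100 + j5040 Ω
|Z| = √(1100² + 5040²) = 5160 Ω
∠Z = arctan(5040/1100) = 77.7°
I = V/|Z| = 48.5 mA
P = VI cos φ = 250 × 0.0485 × cos(77.7°) = 2.58 W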